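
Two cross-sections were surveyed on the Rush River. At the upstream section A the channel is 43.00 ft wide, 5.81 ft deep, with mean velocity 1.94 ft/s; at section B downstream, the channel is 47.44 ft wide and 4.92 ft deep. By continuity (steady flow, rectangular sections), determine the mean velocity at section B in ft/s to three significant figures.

Q = A₁V₁ = (43.00×5.81) × 1.94 = 484.7 ft³/s
A₂ = 47.44 × 4.92 = 233.4 ft²
V₂ = Q/A₂ = 484.7/233.4 = 2.077 ft/s

2.08 ft/s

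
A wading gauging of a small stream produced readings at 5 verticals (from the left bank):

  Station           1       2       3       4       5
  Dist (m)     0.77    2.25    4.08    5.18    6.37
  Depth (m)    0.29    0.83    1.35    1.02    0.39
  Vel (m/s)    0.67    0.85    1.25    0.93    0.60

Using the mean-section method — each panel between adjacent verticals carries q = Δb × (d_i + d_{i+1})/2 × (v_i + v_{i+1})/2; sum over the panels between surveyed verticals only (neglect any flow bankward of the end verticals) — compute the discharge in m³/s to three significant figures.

Panel 1-2: Δb = 1.48 m, d̄ = (0.29+0.83)/2 = 0.56, v̄ = (0.67+0.85)/2 = 0.76 → q = 1.48×0.56×0.76 = 0.6299 m³/s
Panel 2-3: Δb = 1.83 m, d̄ = (0.83+1.35)/2 = 1.09, v̄ = (0.85+1.25)/2 = 1.05 → q = 1.83×1.09×1.05 = 2.094 m³/s
Panel 3-4: Δb = 1.1 m, d̄ = (1.35+1.02)/2 = 1.185, v̄ = (1.25+0.93)/2 = 1.09 → q = 1.1×1.185×1.09 = 1.421 m³/s
Panel 4-5: Δb = 1.19 m, d̄ = (1.02+0.39)/2 = 0.705, v̄ = (0.93+0.60)/2 = 0.765 → q = 1.19×0.705×0.765 = 0.6418 m³/s
Q = Σ q = 4.787 m³/s

4.79 m³/s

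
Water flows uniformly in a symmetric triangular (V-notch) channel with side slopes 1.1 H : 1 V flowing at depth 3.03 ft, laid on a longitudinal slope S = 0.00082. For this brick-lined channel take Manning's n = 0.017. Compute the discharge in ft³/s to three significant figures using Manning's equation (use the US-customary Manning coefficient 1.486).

A = z·y² = 1.1×3.03² = 10.10 ft²
P = 2y√(1+z²) = 2×3.03×√(1+1.1²) = 9.009 ft
R = A/P = 10.10/9.009 = 1.121 ft
Q = (1.486/n)·A·R^(2/3)·S^(1/2) = (1.486/0.017) × 10.10 × 1.121^(2/3) × 0.00082^(1/2) = 27.28 ft³/s

27.3 ft³/s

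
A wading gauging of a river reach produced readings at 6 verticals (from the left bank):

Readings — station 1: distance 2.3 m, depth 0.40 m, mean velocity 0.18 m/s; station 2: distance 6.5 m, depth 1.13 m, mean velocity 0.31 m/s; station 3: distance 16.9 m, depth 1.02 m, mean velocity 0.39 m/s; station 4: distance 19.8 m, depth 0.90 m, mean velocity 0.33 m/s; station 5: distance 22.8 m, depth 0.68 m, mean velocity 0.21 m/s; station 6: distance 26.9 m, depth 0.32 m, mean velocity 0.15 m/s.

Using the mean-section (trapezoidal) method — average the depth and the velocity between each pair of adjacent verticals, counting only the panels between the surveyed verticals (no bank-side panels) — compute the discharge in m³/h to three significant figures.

24200 m³/h

Panel 1-2: Δb = 4.2 m, d̄ = (0.40+1.13)/2 = 0.765, v̄ = (0.18+0.31)/2 = 0.245 → q = 4.2×0.765×0.245 = 0.7872 m³/s
Panel 2-3: Δb = 10.4 m, d̄ = (1.13+1.02)/2 = 1.075, v̄ = (0.31+0.39)/2 = 0.35 → q = 10.4×1.075×0.35 = 3.913 m³/s
Panel 3-4: Δb = 2.9 m, d̄ = (1.02+0.90)/2 = 0.96, v̄ = (0.39+0.33)/2 = 0.36 → q = 2.9×0.96×0.36 = 1.002 m³/s
Panel 4-5: Δb = 3 m, d̄ = (0.90+0.68)/2 = 0.79, v̄ = (0.33+0.21)/2 = 0.27 → q = 3×0.79×0.27 = 0.6399 m³/s
Panel 5-6: Δb = 4.1 m, d̄ = (0.68+0.32)/2 = 0.5, v̄ = (0.21+0.15)/2 = 0.18 → q = 4.1×0.5×0.18 = 0.3690 m³/s
Q = Σ q = 6.711 m³/s
= 6.711 × 3600 = 24160 m³/h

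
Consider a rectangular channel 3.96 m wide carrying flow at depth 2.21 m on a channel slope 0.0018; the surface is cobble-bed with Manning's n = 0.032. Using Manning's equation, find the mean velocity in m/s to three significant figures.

1.36 m/s

A = b·y = 3.96 × 2.21 = 8.752 m²
P = b + 2y = 3.96 + 2×2.21 = 8.380 m
R = A/P = 8.752/8.380 = 1.044 m
Q = (1/n)·A·R^(2/3)·S^(1/2) = (1/0.032) × 8.752 × 1.044^(2/3) × 0.0018^(1/2) = 11.94 m³/s
V = Q/A = 11.94/8.752 = 1.365 m/s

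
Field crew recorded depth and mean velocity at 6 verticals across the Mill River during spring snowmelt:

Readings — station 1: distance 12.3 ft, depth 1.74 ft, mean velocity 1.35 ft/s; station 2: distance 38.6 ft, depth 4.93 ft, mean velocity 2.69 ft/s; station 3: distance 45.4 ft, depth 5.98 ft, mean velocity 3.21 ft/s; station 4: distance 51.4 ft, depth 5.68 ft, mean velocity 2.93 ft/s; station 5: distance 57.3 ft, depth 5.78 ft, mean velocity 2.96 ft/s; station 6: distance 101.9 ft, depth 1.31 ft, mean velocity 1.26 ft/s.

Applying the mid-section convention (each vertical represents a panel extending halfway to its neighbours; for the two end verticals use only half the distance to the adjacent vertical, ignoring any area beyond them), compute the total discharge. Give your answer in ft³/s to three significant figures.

941 ft³/s

w_1 = (38.6 − 12.3)/2 = 13.15 ft; q_1 = 1.35 × 1.74 × 13.15 = 30.89 ft³/s
w_2 = (45.4 − 12.3)/2 = 16.55 ft; q_2 = 2.69 × 4.93 × 16.55 = 219.5 ft³/s
w_3 = (51.4 − 38.6)/2 = 6.4 ft; q_3 = 3.21 × 5.98 × 6.4 = 122.9 ft³/s
w_4 = (57.3 − 45.4)/2 = 5.95 ft; q_4 = 2.93 × 5.68 × 5.95 = 99.02 ft³/s
w_5 = (101.9 − 51.4)/2 = 25.25 ft; q_5 = 2.96 × 5.78 × 25.25 = 432.0 ft³/s
w_6 = (101.9 − 57.3)/2 = 22.3 ft; q_6 = 1.26 × 1.31 × 22.3 = 36.81 ft³/s
Q = Σ qᵢ = 941.1 ft³/s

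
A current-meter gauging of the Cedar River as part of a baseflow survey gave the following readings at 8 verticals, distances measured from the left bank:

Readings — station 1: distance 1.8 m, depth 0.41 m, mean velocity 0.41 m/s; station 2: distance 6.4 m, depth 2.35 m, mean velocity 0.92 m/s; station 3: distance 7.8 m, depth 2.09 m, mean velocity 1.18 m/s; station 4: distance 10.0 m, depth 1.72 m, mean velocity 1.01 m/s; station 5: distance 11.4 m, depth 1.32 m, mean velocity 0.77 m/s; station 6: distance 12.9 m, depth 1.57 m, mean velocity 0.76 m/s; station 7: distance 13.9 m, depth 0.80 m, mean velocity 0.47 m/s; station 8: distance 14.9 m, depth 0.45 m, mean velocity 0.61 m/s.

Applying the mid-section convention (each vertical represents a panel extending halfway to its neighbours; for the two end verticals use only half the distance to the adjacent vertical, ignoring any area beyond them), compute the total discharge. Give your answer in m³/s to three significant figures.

w_1 = (6.4 − 1.8)/2 = 2.3 m; q_1 = 0.41 × 0.41 × 2.3 = 0.3866 m³/s
w_2 = (7.8 − 1.8)/2 = 3 m; q_2 = 0.92 × 2.35 × 3 = 6.486 m³/s
w_3 = (10.0 − 6.4)/2 = 1.8 m; q_3 = 1.18 × 2.09 × 1.8 = 4.439 m³/s
w_4 = (11.4 − 7.8)/2 = 1.8 m; q_4 = 1.01 × 1.72 × 1.8 = 3.127 m³/s
w_5 = (12.9 − 10.0)/2 = 1.45 m; q_5 = 0.77 × 1.32 × 1.45 = 1.474 m³/s
w_6 = (13.9 − 11.4)/2 = 1.25 m; q_6 = 0.76 × 1.57 × 1.25 = 1.492 m³/s
w_7 = (14.9 − 12.9)/2 = 1 m; q_7 = 0.47 × 0.80 × 1 = 0.3760 m³/s
w_8 = (14.9 − 13.9)/2 = 0.5 m; q_8 = 0.61 × 0.45 × 0.5 = 0.1373 m³/s
Q = Σ qᵢ = 17.92 m³/s

17.9 m³/s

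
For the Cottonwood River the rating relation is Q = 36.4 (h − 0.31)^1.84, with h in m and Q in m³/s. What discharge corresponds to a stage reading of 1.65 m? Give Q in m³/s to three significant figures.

62.4 m³/s

Q = 36.4 × (1.65 − 0.31)^1.84 = 36.4 × 1.34^1.84 = 62.37 m³/s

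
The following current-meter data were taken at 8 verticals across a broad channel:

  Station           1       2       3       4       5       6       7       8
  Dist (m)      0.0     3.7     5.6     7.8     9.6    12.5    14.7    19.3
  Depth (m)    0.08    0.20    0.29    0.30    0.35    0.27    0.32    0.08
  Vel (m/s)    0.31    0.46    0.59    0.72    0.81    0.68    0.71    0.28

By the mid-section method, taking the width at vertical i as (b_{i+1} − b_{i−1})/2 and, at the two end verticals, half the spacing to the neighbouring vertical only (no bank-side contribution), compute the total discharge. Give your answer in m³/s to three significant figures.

w_1 = (3.7 − 0.0)/2 = 1.85 m; q_1 = 0.31 × 0.08 × 1.85 = 0.04588 m³/s
w_2 = (5.6 − 0.0)/2 = 2.8 m; q_2 = 0.46 × 0.20 × 2.8 = 0.2576 m³/s
w_3 = (7.8 − 3.7)/2 = 2.05 m; q_3 = 0.59 × 0.29 × 2.05 = 0.3508 m³/s
w_4 = (9.6 − 5.6)/2 = 2 m; q_4 = 0.72 × 0.30 × 2 = 0.4320 m³/s
w_5 = (12.5 − 7.8)/2 = 2.35 m; q_5 = 0.81 × 0.35 × 2.35 = 0.6662 m³/s
w_6 = (14.7 − 9.6)/2 = 2.55 m; q_6 = 0.68 × 0.27 × 2.55 = 0.4682 m³/s
w_7 = (19.3 − 12.5)/2 = 3.4 m; q_7 = 0.71 × 0.32 × 3.4 = 0.7725 m³/s
w_8 = (19.3 − 14.7)/2 = 2.3 m; q_8 = 0.28 × 0.08 × 2.3 = 0.05152 m³/s
Q = Σ qᵢ = 3.045 m³/s

3.04 m³/s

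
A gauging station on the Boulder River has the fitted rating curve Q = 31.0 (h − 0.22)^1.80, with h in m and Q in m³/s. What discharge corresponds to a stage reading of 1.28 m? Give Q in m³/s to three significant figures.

34.4 m³/s

Q = 31.0 × (1.28 − 0.22)^1.80 = 31.0 × 1.06^1.80 = 34.43 m³/s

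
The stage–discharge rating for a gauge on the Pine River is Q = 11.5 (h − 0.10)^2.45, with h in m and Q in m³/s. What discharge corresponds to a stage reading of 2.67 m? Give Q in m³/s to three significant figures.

Q = 11.5 × (2.67 − 0.10)^2.45 = 11.5 × 2.57^2.45 = 116.2 m³/s

116 m³/s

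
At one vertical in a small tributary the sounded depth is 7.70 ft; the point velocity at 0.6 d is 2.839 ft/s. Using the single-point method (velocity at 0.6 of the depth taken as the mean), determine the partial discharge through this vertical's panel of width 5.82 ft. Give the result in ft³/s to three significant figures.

127 ft³/s

v̄ = v₀.₆ = 2.839 ft/s
q = v̄ × d × w = 2.839 × 7.70 × 5.82 = 127.2 ft³/s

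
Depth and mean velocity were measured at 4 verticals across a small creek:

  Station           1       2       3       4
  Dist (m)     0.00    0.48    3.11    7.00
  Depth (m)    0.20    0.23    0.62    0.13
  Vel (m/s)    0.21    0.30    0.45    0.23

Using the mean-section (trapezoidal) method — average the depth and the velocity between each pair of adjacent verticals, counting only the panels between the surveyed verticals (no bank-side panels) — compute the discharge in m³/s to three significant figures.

Panel 1-2: Δb = 0.48 m, d̄ = (0.20+0.23)/2 = 0.215, v̄ = (0.21+0.30)/2 = 0.255 → q = 0.48×0.215×0.255 = 0.02632 m³/s
Panel 2-3: Δb = 2.63 m, d̄ = (0.23+0.62)/2 = 0.425, v̄ = (0.30+0.45)/2 = 0.375 → q = 2.63×0.425×0.375 = 0.4192 m³/s
Panel 3-4: Δb = 3.89 m, d̄ = (0.62+0.13)/2 = 0.375, v̄ = (0.45+0.23)/2 = 0.34 → q = 3.89×0.375×0.34 = 0.4960 m³/s
Q = Σ q = 0.9414 m³/s

0.941 m³/s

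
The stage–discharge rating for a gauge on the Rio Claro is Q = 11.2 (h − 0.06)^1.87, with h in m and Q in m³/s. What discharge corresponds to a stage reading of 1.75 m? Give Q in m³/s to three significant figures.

29.9 m³/s

Q = 11.2 × (1.75 − 0.06)^1.87 = 11.2 × 1.69^1.87 = 29.88 m³/s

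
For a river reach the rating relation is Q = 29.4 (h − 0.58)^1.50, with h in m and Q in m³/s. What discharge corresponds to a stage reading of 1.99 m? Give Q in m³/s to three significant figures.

49.2 m³/s

Q = 29.4 × (1.99 − 0.58)^1.50 = 29.4 × 1.41^1.50 = 49.22 m³/s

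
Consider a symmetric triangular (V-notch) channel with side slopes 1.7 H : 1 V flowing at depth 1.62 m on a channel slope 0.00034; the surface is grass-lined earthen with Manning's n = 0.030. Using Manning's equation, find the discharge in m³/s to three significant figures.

A = z·y² = 1.7×1.62² = 4.461 m²
P = 2y√(1+z²) = 2×1.62×√(1+1.7²) = 6.390 m
R = A/P = 4.461/6.390 = 0.6982 m
Q = (1/n)·A·R^(2/3)·S^(1/2) = (1/0.030) × 4.461 × 0.6982^(2/3) × 0.00034^(1/2) = 2.158 m³/s

2.16 m³/s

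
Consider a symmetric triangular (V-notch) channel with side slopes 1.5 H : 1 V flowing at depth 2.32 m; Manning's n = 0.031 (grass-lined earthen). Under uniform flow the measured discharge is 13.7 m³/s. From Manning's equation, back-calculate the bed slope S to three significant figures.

A = z·y² = 1.5×2.32² = 8.074 m²
P = 2y√(1+z²) = 2×2.32×√(1+1.5²) = 8.365 m
R = A/P = 8.074/8.365 = 0.9652 m
S = (Q·n / (1·A·R^(2/3)))² = (13.7×0.031 / (1×8.074×0.9766))² = 0.002901

0.00290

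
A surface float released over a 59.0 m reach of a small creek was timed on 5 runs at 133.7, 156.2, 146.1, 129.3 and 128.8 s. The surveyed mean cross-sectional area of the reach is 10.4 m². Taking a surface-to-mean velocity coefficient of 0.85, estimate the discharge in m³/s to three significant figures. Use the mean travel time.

t̄ = (133.7 + 156.2 + 146.1 + 129.3 + 128.8) / 5 = 138.82 s
v_surface = L / t̄ = 59.0 / 138.82 = 0.4250 m/s
v_mean = 0.85 × 0.4250 = 0.3613 m/s
Q = A × v_mean = 10.4 × 0.3613 = 3.757 m³/s

3.76 m³/s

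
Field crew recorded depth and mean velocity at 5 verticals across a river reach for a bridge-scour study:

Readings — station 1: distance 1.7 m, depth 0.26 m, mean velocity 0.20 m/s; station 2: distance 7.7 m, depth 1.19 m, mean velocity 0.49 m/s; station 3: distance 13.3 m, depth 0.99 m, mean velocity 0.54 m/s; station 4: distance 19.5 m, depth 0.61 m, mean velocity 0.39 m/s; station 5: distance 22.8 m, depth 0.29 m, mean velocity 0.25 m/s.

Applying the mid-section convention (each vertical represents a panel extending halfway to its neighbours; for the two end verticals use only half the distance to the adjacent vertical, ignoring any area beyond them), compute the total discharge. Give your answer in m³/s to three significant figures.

w_1 = (7.7 − 1.7)/2 = 3 m; q_1 = 0.20 × 0.26 × 3 = 0.1560 m³/s
w_2 = (13.3 − 1.7)/2 = 5.8 m; q_2 = 0.49 × 1.19 × 5.8 = 3.382 m³/s
w_3 = (19.5 − 7.7)/2 = 5.9 m; q_3 = 0.54 × 0.99 × 5.9 = 3.154 m³/s
w_4 = (22.8 − 13.3)/2 = 4.75 m; q_4 = 0.39 × 0.61 × 4.75 = 1.130 m³/s
w_5 = (22.8 − 19.5)/2 = 1.65 m; q_5 = 0.25 × 0.29 × 1.65 = 0.1196 m³/s
Q = Σ qᵢ = 7.942 m³/s

7.94 m³/s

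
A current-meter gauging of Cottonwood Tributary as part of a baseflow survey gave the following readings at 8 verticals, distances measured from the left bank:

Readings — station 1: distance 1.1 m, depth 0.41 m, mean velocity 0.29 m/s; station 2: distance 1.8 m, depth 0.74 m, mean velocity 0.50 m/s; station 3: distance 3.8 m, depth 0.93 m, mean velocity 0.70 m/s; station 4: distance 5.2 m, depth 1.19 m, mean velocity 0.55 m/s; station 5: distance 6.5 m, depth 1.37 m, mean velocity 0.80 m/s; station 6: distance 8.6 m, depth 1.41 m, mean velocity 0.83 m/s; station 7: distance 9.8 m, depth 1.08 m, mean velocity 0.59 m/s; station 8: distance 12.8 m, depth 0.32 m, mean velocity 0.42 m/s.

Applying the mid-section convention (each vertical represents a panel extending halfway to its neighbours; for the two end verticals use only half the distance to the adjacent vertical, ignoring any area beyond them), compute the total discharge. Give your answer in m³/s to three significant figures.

7.87 m³/s

w_1 = (1.8 − 1.1)/2 = 0.35 m; q_1 = 0.29 × 0.41 × 0.35 = 0.04162 m³/s
w_2 = (3.8 − 1.1)/2 = 1.35 m; q_2 = 0.50 × 0.74 × 1.35 = 0.4995 m³/s
w_3 = (5.2 − 1.8)/2 = 1.7 m; q_3 = 0.70 × 0.93 × 1.7 = 1.107 m³/s
w_4 = (6.5 − 3.8)/2 = 1.35 m; q_4 = 0.55 × 1.19 × 1.35 = 0.8836 m³/s
w_5 = (8.6 − 5.2)/2 = 1.7 m; q_5 = 0.80 × 1.37 × 1.7 = 1.863 m³/s
w_6 = (9.8 − 6.5)/2 = 1.65 m; q_6 = 0.83 × 1.41 × 1.65 = 1.931 m³/s
w_7 = (12.8 − 8.6)/2 = 2.1 m; q_7 = 0.59 × 1.08 × 2.1 = 1.338 m³/s
w_8 = (12.8 − 9.8)/2 = 1.5 m; q_8 = 0.42 × 0.32 × 1.5 = 0.2016 m³/s
Q = Σ qᵢ = 7.865 m³/s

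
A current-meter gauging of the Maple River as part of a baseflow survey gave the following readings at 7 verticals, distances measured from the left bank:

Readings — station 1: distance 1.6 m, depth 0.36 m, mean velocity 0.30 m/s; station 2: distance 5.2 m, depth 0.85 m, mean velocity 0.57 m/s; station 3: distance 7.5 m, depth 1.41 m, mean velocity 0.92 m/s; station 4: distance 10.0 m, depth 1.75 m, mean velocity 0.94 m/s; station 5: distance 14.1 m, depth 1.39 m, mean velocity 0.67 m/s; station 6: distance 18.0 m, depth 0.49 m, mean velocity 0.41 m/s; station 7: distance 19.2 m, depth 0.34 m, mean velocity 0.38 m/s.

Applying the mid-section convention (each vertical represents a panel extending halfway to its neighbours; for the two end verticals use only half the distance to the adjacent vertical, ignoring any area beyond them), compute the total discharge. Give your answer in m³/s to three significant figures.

14.5 m³/s

w_1 = (5.2 − 1.6)/2 = 1.8 m; q_1 = 0.30 × 0.36 × 1.8 = 0.1944 m³/s
w_2 = (7.5 − 1.6)/2 = 2.95 m; q_2 = 0.57 × 0.85 × 2.95 = 1.429 m³/s
w_3 = (10.0 − 5.2)/2 = 2.4 m; q_3 = 0.92 × 1.41 × 2.4 = 3.113 m³/s
w_4 = (14.1 − 7.5)/2 = 3.3 m; q_4 = 0.94 × 1.75 × 3.3 = 5.429 m³/s
w_5 = (18.0 − 10.0)/2 = 4 m; q_5 = 0.67 × 1.39 × 4 = 3.725 m³/s
w_6 = (19.2 − 14.1)/2 = 2.55 m; q_6 = 0.41 × 0.49 × 2.55 = 0.5123 m³/s
w_7 = (19.2 − 18.0)/2 = 0.6 m; q_7 = 0.38 × 0.34 × 0.6 = 0.07752 m³/s
Q = Σ qᵢ = 14.48 m³/s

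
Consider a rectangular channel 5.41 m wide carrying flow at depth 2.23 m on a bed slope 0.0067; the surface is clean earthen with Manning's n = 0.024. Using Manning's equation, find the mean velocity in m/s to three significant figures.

3.90 m/s

A = b·y = 5.41 × 2.23 = 12.06 m²
P = b + 2y = 5.41 + 2×2.23 = 9.870 m
R = A/P = 12.06/9.870 = 1.222 m
Q = (1/n)·A·R^(2/3)·S^(1/2) = (1/0.024) × 12.06 × 1.222^(2/3) × 0.0067^(1/2) = 47.04 m³/s
V = Q/A = 47.04/12.06 = 3.899 m/s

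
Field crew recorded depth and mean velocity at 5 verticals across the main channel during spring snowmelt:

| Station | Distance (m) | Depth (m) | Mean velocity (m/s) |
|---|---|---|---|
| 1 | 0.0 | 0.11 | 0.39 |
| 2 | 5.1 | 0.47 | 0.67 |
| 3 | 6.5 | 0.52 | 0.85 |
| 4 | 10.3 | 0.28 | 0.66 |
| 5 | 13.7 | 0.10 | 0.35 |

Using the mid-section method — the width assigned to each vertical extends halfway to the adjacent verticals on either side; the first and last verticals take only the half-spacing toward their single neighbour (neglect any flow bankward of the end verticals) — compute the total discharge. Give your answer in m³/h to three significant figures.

w_1 = (5.1 − 0.0)/2 = 2.55 m; q_1 = 0.39 × 0.11 × 2.55 = 0.1094 m³/s
w_2 = (6.5 − 0.0)/2 = 3.25 m; q_2 = 0.67 × 0.47 × 3.25 = 1.023 m³/s
w_3 = (10.3 − 5.1)/2 = 2.6 m; q_3 = 0.85 × 0.52 × 2.6 = 1.149 m³/s
w_4 = (13.7 − 6.5)/2 = 3.6 m; q_4 = 0.66 × 0.28 × 3.6 = 0.6653 m³/s
w_5 = (13.7 − 10.3)/2 = 1.7 m; q_5 = 0.35 × 0.10 × 1.7 = 0.05950 m³/s
Q = Σ qᵢ = 3.007 m³/s
= 3.007 × 3600 = 10820 m³/h

10800 m³/h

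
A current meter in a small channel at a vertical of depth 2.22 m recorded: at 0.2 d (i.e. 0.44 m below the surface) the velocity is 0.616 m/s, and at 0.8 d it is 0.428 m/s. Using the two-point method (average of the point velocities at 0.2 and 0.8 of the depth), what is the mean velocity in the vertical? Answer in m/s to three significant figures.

v̄ = (0.616 + 0.428) / 2 = 0.5220 m/s

0.522 m/s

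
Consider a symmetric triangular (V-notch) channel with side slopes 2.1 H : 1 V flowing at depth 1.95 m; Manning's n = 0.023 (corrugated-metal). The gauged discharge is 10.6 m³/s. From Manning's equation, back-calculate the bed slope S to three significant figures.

A = z·y² = 2.1×1.95² = 7.985 m²
P = 2y√(1+z²) = 2×1.95×√(1+2.1²) = 9.071 m
R = A/P = 7.985/9.071 = 0.8803 m
S = (Q·n / (1·A·R^(2/3)))² = (10.6×0.023 / (1×7.985×0.9185))² = 0.001105

0.00110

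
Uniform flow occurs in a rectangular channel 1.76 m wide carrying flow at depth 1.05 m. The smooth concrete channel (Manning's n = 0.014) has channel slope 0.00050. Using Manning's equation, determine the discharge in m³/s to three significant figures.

A = b·y = 1.76 × 1.05 = 1.848 m²
P = b + 2y = 1.76 + 2×1.05 = 3.860 m
R = A/P = 1.848/3.860 = 0.4788 m
Q = (1/n)·A·R^(2/3)·S^(1/2) = (1/0.014) × 1.848 × 0.4788^(2/3) × 0.00050^(1/2) = 1.806 m³/s

1.81 m³/s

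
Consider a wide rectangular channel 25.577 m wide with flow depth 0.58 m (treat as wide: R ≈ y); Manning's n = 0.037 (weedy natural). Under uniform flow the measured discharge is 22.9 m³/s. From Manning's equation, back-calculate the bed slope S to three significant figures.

0.00674

A = b·y = 25.577 × 0.58 = 14.83 m²
Wide channel: R ≈ y = 0.58 m
S = (Q·n / (1·A·R^(2/3)))² = (22.9×0.037 / (1×14.83×0.6955))² = 0.006744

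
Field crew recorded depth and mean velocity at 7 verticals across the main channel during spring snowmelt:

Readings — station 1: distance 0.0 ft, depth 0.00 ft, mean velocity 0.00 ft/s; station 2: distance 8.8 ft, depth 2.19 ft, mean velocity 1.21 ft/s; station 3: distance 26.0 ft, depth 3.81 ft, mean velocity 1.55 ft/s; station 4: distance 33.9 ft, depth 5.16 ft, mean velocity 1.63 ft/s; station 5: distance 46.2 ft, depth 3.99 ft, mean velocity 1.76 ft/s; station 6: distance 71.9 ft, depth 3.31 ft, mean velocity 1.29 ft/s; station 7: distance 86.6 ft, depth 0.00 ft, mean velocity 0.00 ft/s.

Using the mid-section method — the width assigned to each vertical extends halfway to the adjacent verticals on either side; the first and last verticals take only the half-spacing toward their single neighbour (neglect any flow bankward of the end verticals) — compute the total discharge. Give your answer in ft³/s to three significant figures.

413 ft³/s

w_2 = (26.0 − 0.0)/2 = 13 ft; q_2 = 1.21 × 2.19 × 13 = 34.45 ft³/s
w_3 = (33.9 − 8.8)/2 = 12.55 ft; q_3 = 1.55 × 3.81 × 12.55 = 74.11 ft³/s
w_4 = (46.2 − 26.0)/2 = 10.1 ft; q_4 = 1.63 × 5.16 × 10.1 = 84.95 ft³/s
w_5 = (71.9 − 33.9)/2 = 19 ft; q_5 = 1.76 × 3.99 × 19 = 133.4 ft³/s
w_6 = (86.6 − 46.2)/2 = 20.2 ft; q_6 = 1.29 × 3.31 × 20.2 = 86.25 ft³/s
Stations 1, 7 contribute zero (depth or velocity is 0).
Q = Σ qᵢ = 413.2 ft³/s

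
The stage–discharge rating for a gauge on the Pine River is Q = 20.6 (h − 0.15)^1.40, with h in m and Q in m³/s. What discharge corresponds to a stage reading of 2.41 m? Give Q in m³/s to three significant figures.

Q = 20.6 × (2.41 − 0.15)^1.40 = 20.6 × 2.26^1.40 = 64.51 m³/s

64.5 m³/s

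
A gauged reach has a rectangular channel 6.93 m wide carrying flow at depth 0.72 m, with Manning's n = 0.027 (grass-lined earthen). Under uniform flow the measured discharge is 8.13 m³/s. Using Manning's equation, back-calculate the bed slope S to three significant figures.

0.00386

A = b·y = 6.93 × 0.72 = 4.990 m²
P = b + 2y = 6.93 + 2×0.72 = 8.370 m
R = A/P = 4.990/8.370 = 0.5961 m
S = (Q·n / (1·A·R^(2/3)))² = (8.13×0.027 / (1×4.990×0.7083))² = 0.003858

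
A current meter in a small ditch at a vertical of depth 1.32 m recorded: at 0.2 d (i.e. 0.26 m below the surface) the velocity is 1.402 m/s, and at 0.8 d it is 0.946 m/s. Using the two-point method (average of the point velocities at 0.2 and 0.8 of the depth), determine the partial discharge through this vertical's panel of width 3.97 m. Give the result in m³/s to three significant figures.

v̄ = (1.402 + 0.946) / 2 = 1.174 m/s
q = v̄ × d × w = 1.174 × 1.32 × 3.97 = 6.152 m³/s

6.15 m³/s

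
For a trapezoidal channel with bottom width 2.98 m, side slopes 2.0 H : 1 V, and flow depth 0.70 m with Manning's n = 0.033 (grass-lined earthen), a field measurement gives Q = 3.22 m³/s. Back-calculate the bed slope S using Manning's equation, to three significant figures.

A = (b + z·y)·y = (2.98 + 2.0×0.70)×0.70 = 3.066 m²
P = b + 2y√(1+z²) = 2.98 + 2×0.70×√(1+2.0²) = 6.110 m
R = A/P = 3.066/6.110 = 0.5018 m
S = (Q·n / (1·A·R^(2/3)))² = (3.22×0.033 / (1×3.066×0.6314))² = 0.003013

0.00301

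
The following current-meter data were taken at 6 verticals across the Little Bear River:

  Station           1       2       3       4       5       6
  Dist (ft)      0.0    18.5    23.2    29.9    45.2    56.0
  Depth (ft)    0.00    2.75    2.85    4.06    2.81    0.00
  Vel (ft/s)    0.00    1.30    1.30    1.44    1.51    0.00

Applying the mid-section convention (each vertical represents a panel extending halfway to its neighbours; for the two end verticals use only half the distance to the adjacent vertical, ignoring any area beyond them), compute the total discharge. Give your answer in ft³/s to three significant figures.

182 ft³/s

w_2 = (23.2 − 0.0)/2 = 11.6 ft; q_2 = 1.30 × 2.75 × 11.6 = 41.47 ft³/s
w_3 = (29.9 − 18.5)/2 = 5.7 ft; q_3 = 1.30 × 2.85 × 5.7 = 21.12 ft³/s
w_4 = (45.2 − 23.2)/2 = 11 ft; q_4 = 1.44 × 4.06 × 11 = 64.31 ft³/s
w_5 = (56.0 − 29.9)/2 = 13.05 ft; q_5 = 1.51 × 2.81 × 13.05 = 55.37 ft³/s
Stations 1, 6 contribute zero (depth or velocity is 0).
Q = Σ qᵢ = 182.3 ft³/s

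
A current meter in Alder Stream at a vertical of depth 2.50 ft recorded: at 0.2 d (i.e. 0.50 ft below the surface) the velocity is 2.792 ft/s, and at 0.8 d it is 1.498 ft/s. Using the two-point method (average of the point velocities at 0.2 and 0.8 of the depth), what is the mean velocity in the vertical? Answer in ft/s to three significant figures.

2.15 ft/s

v̄ = (2.792 + 1.498) / 2 = 2.145 ft/s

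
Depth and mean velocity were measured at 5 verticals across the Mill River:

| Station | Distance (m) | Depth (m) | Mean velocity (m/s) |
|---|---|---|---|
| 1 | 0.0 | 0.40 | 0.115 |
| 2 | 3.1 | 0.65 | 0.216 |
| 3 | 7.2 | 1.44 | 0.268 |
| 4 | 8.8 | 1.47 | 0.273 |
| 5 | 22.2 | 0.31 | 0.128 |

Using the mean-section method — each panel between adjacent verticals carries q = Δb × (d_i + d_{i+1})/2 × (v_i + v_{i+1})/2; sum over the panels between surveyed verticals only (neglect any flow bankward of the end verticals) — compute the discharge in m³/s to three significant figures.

Panel 1-2: Δb = 3.1 m, d̄ = (0.40+0.65)/2 = 0.525, v̄ = (0.115+0.216)/2 = 0.1655 → q = 3.1×0.525×0.1655 = 0.2694 m³/s
Panel 2-3: Δb = 4.1 m, d̄ = (0.65+1.44)/2 = 1.045, v̄ = (0.216+0.268)/2 = 0.242 → q = 4.1×1.045×0.242 = 1.037 m³/s
Panel 3-4: Δb = 1.6 m, d̄ = (1.44+1.47)/2 = 1.455, v̄ = (0.268+0.273)/2 = 0.2705 → q = 1.6×1.455×0.2705 = 0.6297 m³/s
Panel 4-5: Δb = 13.4 m, d̄ = (1.47+0.31)/2 = 0.89, v̄ = (0.273+0.128)/2 = 0.2005 → q = 13.4×0.89×0.2005 = 2.391 m³/s
Q = Σ q = 4.327 m³/s

4.33 m³/s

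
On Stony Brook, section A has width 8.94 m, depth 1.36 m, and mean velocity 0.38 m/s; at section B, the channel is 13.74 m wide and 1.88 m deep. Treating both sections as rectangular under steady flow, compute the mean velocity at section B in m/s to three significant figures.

0.179 m/s

Q = A₁V₁ = (8.94×1.36) × 0.38 = 4.620 m³/s
A₂ = 13.74 × 1.88 = 25.83 m²
V₂ = Q/A₂ = 4.620/25.83 = 0.1789 m/s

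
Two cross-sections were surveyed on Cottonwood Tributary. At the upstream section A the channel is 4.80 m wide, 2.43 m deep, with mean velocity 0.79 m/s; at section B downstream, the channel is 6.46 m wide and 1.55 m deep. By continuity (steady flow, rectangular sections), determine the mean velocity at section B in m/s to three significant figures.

Q = A₁V₁ = (4.80×2.43) × 0.79 = 9.215 m³/s
A₂ = 6.46 × 1.55 = 10.01 m²
V₂ = Q/A₂ = 9.215/10.01 = 0.9203 m/s

0.920 m/s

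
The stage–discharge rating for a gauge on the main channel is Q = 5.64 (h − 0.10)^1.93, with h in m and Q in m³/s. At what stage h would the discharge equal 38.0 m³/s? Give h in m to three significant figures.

2.79 m

h − h₀ = (Q/C)^(1/b) = (38.0/5.64)^(1/1.93) = 2.687 m
h = 0.10 + 2.687 = 2.787 m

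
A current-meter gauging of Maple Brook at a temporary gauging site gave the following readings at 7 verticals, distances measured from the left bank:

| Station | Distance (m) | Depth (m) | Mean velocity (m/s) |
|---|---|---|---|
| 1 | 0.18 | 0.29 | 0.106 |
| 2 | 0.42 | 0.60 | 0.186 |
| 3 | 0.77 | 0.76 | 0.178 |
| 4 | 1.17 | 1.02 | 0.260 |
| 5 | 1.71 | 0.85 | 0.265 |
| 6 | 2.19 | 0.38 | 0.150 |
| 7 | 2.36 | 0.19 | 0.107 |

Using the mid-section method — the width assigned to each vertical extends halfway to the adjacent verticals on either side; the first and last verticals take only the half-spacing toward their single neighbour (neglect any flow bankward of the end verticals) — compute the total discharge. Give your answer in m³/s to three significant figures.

0.347 m³/s

w_1 = (0.42 − 0.18)/2 = 0.12 m; q_1 = 0.106 × 0.29 × 0.12 = 0.003689 m³/s
w_2 = (0.77 − 0.18)/2 = 0.295 m; q_2 = 0.186 × 0.60 × 0.295 = 0.03292 m³/s
w_3 = (1.17 − 0.42)/2 = 0.375 m; q_3 = 0.178 × 0.76 × 0.375 = 0.05073 m³/s
w_4 = (1.71 − 0.77)/2 = 0.47 m; q_4 = 0.260 × 1.02 × 0.47 = 0.1246 m³/s
w_5 = (2.19 − 1.17)/2 = 0.51 m; q_5 = 0.265 × 0.85 × 0.51 = 0.1149 m³/s
w_6 = (2.36 − 1.71)/2 = 0.325 m; q_6 = 0.150 × 0.38 × 0.325 = 0.01853 m³/s
w_7 = (2.36 − 2.19)/2 = 0.085 m; q_7 = 0.107 × 0.19 × 0.085 = 0.001728 m³/s
Q = Σ qᵢ = 0.3471 m³/s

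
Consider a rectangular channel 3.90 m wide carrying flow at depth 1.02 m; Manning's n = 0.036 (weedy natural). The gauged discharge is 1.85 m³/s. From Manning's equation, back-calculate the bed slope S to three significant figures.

0.000478

A = b·y = 3.90 × 1.02 = 3.978 m²
P = b + 2y = 3.90 + 2×1.02 = 5.940 m
R = A/P = 3.978/5.940 = 0.6697 m
S = (Q·n / (1·A·R^(2/3)))² = (1.85×0.036 / (1×3.978×0.7655))² = 0.0004784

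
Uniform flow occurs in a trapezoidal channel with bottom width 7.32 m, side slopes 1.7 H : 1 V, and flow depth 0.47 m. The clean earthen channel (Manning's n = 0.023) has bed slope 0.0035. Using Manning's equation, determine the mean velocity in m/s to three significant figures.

A = (b + z·y)·y = (7.32 + 1.7×0.47)×0.47 = 3.816 m²
P = b + 2y√(1+z²) = 7.32 + 2×0.47×√(1+1.7²) = 9.174 m
R = A/P = 3.816/9.174 = 0.4160 m
Q = (1/n)·A·R^(2/3)·S^(1/2) = (1/0.023) × 3.816 × 0.4160^(2/3) × 0.0035^(1/2) = 5.469 m³/s
V = Q/A = 5.469/3.816 = 1.433 m/s

1.43 m/s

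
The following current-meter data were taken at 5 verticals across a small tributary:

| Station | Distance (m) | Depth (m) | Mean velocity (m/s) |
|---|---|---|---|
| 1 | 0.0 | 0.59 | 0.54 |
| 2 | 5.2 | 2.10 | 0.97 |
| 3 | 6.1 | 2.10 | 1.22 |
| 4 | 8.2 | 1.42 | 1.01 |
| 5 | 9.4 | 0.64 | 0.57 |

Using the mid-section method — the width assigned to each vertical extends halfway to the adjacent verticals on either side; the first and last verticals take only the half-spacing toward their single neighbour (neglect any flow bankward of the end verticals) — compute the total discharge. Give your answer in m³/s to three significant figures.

w_1 = (5.2 − 0.0)/2 = 2.6 m; q_1 = 0.54 × 0.59 × 2.6 = 0.8284 m³/s
w_2 = (6.1 − 0.0)/2 = 3.05 m; q_2 = 0.97 × 2.10 × 3.05 = 6.213 m³/s
w_3 = (8.2 − 5.2)/2 = 1.5 m; q_3 = 1.22 × 2.10 × 1.5 = 3.843 m³/s
w_4 = (9.4 − 6.1)/2 = 1.65 m; q_4 = 1.01 × 1.42 × 1.65 = 2.366 m³/s
w_5 = (9.4 − 8.2)/2 = 0.6 m; q_5 = 0.57 × 0.64 × 0.6 = 0.2189 m³/s
Q = Σ qᵢ = 13.47 m³/s

13.5 m³/s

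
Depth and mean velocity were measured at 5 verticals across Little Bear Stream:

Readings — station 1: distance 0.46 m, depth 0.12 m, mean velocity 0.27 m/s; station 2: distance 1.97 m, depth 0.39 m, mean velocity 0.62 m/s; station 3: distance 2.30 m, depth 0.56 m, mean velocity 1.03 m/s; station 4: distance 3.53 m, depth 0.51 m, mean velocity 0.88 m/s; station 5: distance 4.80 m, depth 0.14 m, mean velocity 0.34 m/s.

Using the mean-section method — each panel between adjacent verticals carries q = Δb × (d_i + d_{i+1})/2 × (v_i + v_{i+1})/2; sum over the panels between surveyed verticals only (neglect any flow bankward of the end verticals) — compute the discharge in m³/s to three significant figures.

Panel 1-2: Δb = 1.51 m, d̄ = (0.12+0.39)/2 = 0.255, v̄ = (0.27+0.62)/2 = 0.445 → q = 1.51×0.255×0.445 = 0.1713 m³/s
Panel 2-3: Δb = 0.33 m, d̄ = (0.39+0.56)/2 = 0.475, v̄ = (0.62+1.03)/2 = 0.825 → q = 0.33×0.475×0.825 = 0.1293 m³/s
Panel 3-4: Δb = 1.23 m, d̄ = (0.56+0.51)/2 = 0.535, v̄ = (1.03+0.88)/2 = 0.955 → q = 1.23×0.535×0.955 = 0.6284 m³/s
Panel 4-5: Δb = 1.27 m, d̄ = (0.51+0.14)/2 = 0.325, v̄ = (0.88+0.34)/2 = 0.61 → q = 1.27×0.325×0.61 = 0.2518 m³/s
Q = Σ q = 1.181 m³/s

1.18 m³/s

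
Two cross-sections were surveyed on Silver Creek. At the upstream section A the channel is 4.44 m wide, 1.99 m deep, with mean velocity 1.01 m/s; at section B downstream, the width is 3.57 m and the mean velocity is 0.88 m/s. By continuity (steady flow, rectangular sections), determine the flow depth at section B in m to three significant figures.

Q = A₁V₁ = (4.44×1.99) × 1.01 = 8.924 m³/s
d₂ = Q/(b₂ V₂) = 8.924/(3.57×0.88) = 2.841 m

2.84 m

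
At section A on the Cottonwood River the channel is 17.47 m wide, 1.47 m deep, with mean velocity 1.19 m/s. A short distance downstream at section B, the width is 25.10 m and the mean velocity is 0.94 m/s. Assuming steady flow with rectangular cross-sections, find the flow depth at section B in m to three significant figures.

Q = A₁V₁ = (17.47×1.47) × 1.19 = 30.56 m³/s
d₂ = Q/(b₂ V₂) = 30.56/(25.10×0.94) = 1.295 m

1.30 m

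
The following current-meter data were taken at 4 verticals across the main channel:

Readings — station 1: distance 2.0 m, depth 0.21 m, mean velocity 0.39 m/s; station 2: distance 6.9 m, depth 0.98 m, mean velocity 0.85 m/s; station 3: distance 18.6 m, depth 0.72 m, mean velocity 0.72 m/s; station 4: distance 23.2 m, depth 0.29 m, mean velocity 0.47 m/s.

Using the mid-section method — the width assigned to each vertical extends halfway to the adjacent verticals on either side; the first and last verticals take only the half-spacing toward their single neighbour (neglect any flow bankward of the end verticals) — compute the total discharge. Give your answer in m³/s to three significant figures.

11.7 m³/s

w_1 = (6.9 − 2.0)/2 = 2.45 m; q_1 = 0.39 × 0.21 × 2.45 = 0.2007 m³/s
w_2 = (18.6 − 2.0)/2 = 8.3 m; q_2 = 0.85 × 0.98 × 8.3 = 6.914 m³/s
w_3 = (23.2 − 6.9)/2 = 8.15 m; q_3 = 0.72 × 0.72 × 8.15 = 4.225 m³/s
w_4 = (23.2 − 18.6)/2 = 2.3 m; q_4 = 0.47 × 0.29 × 2.3 = 0.3135 m³/s
Q = Σ qᵢ = 11.65 m³/s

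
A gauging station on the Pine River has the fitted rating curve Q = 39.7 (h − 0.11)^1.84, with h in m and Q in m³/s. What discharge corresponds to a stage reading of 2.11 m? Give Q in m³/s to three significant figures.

Q = 39.7 × (2.11 − 0.11)^1.84 = 39.7 × 2^1.84 = 142.1 m³/s

142 m³/s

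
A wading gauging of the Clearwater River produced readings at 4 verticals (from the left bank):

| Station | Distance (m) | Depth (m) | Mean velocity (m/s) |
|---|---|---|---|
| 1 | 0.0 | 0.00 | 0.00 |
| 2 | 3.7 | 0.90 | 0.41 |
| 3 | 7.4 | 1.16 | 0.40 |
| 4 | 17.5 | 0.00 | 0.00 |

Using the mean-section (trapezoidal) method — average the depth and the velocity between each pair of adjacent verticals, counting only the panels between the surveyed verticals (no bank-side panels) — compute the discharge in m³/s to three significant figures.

Panel 1-2: Δb = 3.7 m, d̄ = (0.00+0.90)/2 = 0.45, v̄ = (0.00+0.41)/2 = 0.205 → q = 3.7×0.45×0.205 = 0.3413 m³/s
Panel 2-3: Δb = 3.7 m, d̄ = (0.90+1.16)/2 = 1.03, v̄ = (0.41+0.40)/2 = 0.405 → q = 3.7×1.03×0.405 = 1.543 m³/s
Panel 3-4: Δb = 10.1 m, d̄ = (1.16+0.00)/2 = 0.58, v̄ = (0.40+0.00)/2 = 0.2 → q = 10.1×0.58×0.2 = 1.172 m³/s
Q = Σ q = 3.056 m³/s

3.06 m³/s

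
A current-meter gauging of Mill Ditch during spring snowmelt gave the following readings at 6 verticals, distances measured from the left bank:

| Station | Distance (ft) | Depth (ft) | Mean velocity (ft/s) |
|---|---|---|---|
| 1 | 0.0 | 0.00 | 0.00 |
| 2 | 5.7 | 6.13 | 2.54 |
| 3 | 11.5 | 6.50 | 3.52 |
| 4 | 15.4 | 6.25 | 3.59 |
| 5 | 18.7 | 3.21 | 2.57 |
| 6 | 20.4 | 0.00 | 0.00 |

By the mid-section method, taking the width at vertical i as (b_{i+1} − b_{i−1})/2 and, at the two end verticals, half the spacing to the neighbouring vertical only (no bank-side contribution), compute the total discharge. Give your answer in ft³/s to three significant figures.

w_2 = (11.5 − 0.0)/2 = 5.75 ft; q_2 = 2.54 × 6.13 × 5.75 = 89.53 ft³/s
w_3 = (15.4 − 5.7)/2 = 4.85 ft; q_3 = 3.52 × 6.50 × 4.85 = 111.0 ft³/s
w_4 = (18.7 − 11.5)/2 = 3.6 ft; q_4 = 3.59 × 6.25 × 3.6 = 80.78 ft³/s
w_5 = (20.4 − 15.4)/2 = 2.5 ft; q_5 = 2.57 × 3.21 × 2.5 = 20.62 ft³/s
Stations 1, 6 contribute zero (depth or velocity is 0).
Q = Σ qᵢ = 301.9 ft³/s

302 ft³/s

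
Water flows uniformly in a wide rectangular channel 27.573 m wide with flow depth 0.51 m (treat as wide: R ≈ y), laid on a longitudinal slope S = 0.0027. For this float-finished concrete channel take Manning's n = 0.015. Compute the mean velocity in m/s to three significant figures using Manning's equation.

A = b·y = 27.573 × 0.51 = 14.06 m²
Wide channel: R ≈ y = 0.51 m
Q = (1/n)·A·R^(2/3)·S^(1/2) = (1/0.015) × 14.06 × 0.5100^(2/3) × 0.0027^(1/2) = 31.10 m³/s
V = Q/A = 31.10/14.06 = 2.211 m/s

2.21 m/s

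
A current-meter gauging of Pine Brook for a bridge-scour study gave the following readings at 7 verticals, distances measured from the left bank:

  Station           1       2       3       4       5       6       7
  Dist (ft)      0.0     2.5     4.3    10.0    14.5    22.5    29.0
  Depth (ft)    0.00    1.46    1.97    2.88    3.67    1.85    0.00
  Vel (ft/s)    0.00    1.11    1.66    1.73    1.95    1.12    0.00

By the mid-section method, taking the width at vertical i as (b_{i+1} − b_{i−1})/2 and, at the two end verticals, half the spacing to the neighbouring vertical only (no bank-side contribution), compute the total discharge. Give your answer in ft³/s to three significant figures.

101 ft³/s

w_2 = (4.3 − 0.0)/2 = 2.15 ft; q_2 = 1.11 × 1.46 × 2.15 = 3.484 ft³/s
w_3 = (10.0 − 2.5)/2 = 3.75 ft; q_3 = 1.66 × 1.97 × 3.75 = 12.26 ft³/s
w_4 = (14.5 − 4.3)/2 = 5.1 ft; q_4 = 1.73 × 2.88 × 5.1 = 25.41 ft³/s
w_5 = (22.5 − 10.0)/2 = 6.25 ft; q_5 = 1.95 × 3.67 × 6.25 = 44.73 ft³/s
w_6 = (29.0 − 14.5)/2 = 7.25 ft; q_6 = 1.12 × 1.85 × 7.25 = 15.02 ft³/s
Stations 1, 7 contribute zero (depth or velocity is 0).
Q = Σ qᵢ = 100.9 ft³/s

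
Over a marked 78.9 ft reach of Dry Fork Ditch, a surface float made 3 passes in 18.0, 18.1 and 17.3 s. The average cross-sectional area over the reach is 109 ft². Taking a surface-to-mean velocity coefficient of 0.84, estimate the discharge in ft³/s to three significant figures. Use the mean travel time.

t̄ = (18.0 + 18.1 + 17.3) / 3 = 17.8 s
v_surface = L / t̄ = 78.9 / 17.8 = 4.433 ft/s
v_mean = 0.84 × 4.433 = 3.723 ft/s
Q = A × v_mean = 109 × 3.723 = 405.8 ft³/s

406 ft³/s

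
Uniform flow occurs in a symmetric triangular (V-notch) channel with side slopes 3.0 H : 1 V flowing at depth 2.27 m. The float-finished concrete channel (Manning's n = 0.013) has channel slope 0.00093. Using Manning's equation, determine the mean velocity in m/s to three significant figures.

A = z·y² = 3.0×2.27² = 15.46 m²
P = 2y√(1+z²) = 2×2.27×√(1+3.0²) = 14.36 m
R = A/P = 15.46/14.36 = 1.077 m
Q = (1/n)·A·R^(2/3)·S^(1/2) = (1/0.013) × 15.46 × 1.077^(2/3) × 0.00093^(1/2) = 38.10 m³/s
V = Q/A = 38.10/15.46 = 2.464 m/s

2.46 m/s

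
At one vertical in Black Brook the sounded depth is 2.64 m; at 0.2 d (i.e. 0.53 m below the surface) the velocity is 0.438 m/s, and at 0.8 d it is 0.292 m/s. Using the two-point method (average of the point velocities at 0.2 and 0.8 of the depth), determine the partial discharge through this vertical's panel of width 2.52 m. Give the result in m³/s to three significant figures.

2.43 m³/s

v̄ = (0.438 + 0.292) / 2 = 0.3650 m/s
q = v̄ × d × w = 0.3650 × 2.64 × 2.52 = 2.428 m³/s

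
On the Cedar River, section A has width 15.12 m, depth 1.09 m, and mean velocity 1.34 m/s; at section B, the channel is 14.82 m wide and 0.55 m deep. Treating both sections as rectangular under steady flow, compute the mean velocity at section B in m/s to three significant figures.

2.71 m/s

Q = A₁V₁ = (15.12×1.09) × 1.34 = 22.08 m³/s
A₂ = 14.82 × 0.55 = 8.151 m²
V₂ = Q/A₂ = 22.08/8.151 = 2.709 m/s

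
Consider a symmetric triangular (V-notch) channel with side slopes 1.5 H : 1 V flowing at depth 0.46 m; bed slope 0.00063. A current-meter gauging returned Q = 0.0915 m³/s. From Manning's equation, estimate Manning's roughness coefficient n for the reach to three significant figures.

0.0289

A = z·y² = 1.5×0.46² = 0.3174 m²
P = 2y√(1+z²) = 2×0.46×√(1+1.5²) = 1.659 m
R = A/P = 0.3174/1.659 = 0.1914 m
n = (1/Q)·A·R^(2/3)·S^(1/2) = (1/0.0915) × 0.3174 × 0.3321 × 0.02510 = 0.02891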